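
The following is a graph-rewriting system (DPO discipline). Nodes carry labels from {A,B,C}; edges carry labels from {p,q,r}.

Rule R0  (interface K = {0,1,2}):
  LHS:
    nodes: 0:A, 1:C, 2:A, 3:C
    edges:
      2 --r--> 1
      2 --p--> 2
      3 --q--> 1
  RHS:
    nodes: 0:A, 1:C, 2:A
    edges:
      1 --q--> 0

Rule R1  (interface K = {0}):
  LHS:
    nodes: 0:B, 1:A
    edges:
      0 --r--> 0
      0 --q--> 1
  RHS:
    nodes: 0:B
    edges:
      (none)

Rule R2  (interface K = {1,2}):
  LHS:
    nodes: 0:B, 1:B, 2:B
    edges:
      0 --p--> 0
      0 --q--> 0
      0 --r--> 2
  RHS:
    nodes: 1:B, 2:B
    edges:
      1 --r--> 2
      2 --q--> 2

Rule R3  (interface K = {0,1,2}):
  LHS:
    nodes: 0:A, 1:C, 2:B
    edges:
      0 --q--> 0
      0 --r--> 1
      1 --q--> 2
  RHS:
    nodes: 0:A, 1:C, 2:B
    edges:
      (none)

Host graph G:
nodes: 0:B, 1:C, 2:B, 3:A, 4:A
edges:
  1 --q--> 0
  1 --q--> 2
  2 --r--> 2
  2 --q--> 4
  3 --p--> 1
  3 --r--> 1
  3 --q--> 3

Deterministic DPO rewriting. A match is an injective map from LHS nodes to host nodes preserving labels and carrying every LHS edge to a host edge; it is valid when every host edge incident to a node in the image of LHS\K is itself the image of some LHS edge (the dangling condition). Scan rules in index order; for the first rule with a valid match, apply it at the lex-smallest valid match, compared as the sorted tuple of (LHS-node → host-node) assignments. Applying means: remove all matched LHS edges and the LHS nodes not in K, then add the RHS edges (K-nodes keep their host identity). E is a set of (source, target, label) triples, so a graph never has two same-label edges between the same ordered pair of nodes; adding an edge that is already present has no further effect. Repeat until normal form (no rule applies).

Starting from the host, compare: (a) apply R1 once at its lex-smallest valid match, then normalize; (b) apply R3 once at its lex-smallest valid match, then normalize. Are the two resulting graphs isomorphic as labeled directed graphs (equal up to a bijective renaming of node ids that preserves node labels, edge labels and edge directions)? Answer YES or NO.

branch R1-first: apply at {0↦2, 1↦4} → |E|=5, then 1 more step(s) → NF |V|=4 |E|=2 V={0:B, 1:C, 2:B, 3:A} E=1-q->2 3-p->1
branch R3-first: apply at {0↦3, 1↦1, 2↦0} → |E|=4, then 1 more step(s) → NF |V|=4 |E|=2 V={0:B, 1:C, 2:B, 3:A} E=1-q->2 3-p->1
graphs isomorphic (equal up to label-preserving node renaming)

Answer: YES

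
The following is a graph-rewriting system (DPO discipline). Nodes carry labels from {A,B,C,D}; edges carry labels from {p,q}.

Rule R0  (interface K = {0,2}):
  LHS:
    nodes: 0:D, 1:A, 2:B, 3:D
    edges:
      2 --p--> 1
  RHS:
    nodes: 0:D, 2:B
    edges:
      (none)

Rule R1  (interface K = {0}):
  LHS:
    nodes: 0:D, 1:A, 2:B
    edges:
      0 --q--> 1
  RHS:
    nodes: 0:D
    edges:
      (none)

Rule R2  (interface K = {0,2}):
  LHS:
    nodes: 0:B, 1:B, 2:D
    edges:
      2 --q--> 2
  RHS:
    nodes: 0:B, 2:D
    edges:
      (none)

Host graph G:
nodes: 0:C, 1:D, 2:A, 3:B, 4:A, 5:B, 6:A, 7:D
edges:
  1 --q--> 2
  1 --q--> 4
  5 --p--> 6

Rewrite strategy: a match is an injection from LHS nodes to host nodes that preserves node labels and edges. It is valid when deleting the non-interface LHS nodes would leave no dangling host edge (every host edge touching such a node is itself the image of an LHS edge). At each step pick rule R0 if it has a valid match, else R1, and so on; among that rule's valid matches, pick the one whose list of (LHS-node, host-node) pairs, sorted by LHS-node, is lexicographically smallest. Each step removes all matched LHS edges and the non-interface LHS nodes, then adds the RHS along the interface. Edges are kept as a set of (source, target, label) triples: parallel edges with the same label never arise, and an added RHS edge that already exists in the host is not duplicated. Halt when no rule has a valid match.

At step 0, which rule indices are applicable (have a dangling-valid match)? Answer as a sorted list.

R0: 1 valid match — {0↦1, 1↦6, 2↦5, 3↦7}
R1: 2 valid matches — {0↦1, 1↦2, 2↦3}, {0↦1, 1↦4, 2↦3}
R2: no valid match — LHS pattern not found

Answer: [R0,R1]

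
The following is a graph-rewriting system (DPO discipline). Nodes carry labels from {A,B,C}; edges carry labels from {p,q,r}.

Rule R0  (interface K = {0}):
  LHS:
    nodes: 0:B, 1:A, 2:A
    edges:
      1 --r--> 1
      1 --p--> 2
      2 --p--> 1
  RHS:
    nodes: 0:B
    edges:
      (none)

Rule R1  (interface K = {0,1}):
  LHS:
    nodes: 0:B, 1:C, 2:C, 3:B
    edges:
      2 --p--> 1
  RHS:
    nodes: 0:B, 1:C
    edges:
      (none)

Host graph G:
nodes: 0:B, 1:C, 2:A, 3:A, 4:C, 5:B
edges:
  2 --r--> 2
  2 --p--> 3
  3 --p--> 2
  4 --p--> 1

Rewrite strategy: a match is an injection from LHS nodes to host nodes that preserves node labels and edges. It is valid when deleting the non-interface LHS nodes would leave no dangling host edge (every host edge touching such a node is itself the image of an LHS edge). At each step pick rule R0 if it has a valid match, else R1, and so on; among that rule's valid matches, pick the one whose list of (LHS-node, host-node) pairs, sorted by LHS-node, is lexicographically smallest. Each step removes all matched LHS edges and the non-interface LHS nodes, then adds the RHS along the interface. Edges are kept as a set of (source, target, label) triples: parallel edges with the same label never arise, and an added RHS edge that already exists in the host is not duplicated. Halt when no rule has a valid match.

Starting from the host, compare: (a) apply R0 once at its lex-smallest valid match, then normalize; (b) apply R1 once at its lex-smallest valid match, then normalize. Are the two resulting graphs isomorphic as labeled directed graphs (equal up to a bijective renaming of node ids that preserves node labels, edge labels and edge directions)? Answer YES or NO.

Answer: YES

Rewrite trace:
branch R0-first: apply at {0↦0, 1↦2, 2↦3} → |E|=1, then 1 more step(s) → NF |V|=2 |E|=0 V={0:B, 1:C} E=∅
branch R1-first: apply at {0↦0, 1↦1, 2↦4, 3↦5} → |E|=3, then 1 more step(s) → NF |V|=2 |E|=0 V={0:B, 1:C} E=∅
graphs isomorphic (equal up to label-preserving node renaming)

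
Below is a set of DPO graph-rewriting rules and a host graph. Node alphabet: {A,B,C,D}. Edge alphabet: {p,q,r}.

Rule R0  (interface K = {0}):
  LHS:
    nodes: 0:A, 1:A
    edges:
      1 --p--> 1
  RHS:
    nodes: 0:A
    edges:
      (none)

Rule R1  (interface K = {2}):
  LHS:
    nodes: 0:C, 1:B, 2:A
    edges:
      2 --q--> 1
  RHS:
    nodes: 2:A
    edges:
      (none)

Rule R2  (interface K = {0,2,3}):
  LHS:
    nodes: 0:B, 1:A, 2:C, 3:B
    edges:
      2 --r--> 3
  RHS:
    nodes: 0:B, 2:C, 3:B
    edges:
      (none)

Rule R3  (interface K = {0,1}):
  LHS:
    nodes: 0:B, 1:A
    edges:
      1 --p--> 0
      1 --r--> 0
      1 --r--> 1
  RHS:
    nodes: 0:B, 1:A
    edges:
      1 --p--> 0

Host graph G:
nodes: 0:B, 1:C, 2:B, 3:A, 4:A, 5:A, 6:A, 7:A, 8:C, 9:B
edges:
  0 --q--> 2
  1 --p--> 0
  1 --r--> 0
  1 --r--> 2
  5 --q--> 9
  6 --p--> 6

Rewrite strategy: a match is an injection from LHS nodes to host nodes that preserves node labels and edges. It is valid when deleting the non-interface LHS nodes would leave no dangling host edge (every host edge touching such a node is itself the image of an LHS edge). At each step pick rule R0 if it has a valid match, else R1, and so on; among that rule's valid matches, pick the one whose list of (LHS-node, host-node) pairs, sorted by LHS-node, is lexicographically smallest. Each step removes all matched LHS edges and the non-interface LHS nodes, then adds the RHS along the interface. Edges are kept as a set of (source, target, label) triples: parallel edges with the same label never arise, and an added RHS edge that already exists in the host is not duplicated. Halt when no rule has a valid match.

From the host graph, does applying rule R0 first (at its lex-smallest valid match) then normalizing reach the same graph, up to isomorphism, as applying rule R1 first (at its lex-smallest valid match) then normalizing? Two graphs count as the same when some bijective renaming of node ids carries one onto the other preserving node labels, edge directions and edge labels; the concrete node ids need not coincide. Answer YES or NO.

Answer: YES

Derivation:
branch R0-first: apply at {0↦3, 1↦6} → |E|=5, then 3 more step(s) → NF |V|=5 |E|=2 V={0:B, 1:C, 2:B, 5:A, 7:A} E=0-q->2 1-p->0
branch R1-first: apply at {0↦8, 1↦9, 2↦5} → |E|=5, then 3 more step(s) → NF |V|=5 |E|=2 V={0:B, 1:C, 2:B, 5:A, 7:A} E=0-q->2 1-p->0
graphs isomorphic (equal up to label-preserving node renaming)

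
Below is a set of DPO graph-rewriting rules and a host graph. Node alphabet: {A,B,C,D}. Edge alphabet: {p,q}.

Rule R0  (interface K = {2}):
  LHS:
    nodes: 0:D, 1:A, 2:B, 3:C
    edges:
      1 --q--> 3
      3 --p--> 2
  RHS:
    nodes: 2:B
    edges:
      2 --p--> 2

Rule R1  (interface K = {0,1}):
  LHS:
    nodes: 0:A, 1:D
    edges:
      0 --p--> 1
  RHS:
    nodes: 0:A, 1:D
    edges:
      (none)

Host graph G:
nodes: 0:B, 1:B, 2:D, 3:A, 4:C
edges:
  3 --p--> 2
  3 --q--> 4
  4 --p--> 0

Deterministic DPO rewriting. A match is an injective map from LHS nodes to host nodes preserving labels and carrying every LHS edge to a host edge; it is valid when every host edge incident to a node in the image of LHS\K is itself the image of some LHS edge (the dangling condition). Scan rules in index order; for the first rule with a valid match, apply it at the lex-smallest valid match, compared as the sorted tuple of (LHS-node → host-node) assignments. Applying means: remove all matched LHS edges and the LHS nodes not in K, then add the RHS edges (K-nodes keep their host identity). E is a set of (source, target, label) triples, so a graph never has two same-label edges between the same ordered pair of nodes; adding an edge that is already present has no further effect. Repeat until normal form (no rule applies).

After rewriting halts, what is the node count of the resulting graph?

Answer: 2

Derivation:
initial: |V|=5 |E|=3  E = 3-p->2 3-q->4 4-p->0
step 1: apply R1 at {0↦3, 1↦2}  → |V|=5 |E|=2  E = 3-q->4 4-p->0
step 2: apply R0 at {0↦2, 1↦3, 2↦0, 3↦4}  → |V|=2 |E|=1  E = 0-p->0
halt: no rule applies after step 2
NF nodes: {0:B, 1:B}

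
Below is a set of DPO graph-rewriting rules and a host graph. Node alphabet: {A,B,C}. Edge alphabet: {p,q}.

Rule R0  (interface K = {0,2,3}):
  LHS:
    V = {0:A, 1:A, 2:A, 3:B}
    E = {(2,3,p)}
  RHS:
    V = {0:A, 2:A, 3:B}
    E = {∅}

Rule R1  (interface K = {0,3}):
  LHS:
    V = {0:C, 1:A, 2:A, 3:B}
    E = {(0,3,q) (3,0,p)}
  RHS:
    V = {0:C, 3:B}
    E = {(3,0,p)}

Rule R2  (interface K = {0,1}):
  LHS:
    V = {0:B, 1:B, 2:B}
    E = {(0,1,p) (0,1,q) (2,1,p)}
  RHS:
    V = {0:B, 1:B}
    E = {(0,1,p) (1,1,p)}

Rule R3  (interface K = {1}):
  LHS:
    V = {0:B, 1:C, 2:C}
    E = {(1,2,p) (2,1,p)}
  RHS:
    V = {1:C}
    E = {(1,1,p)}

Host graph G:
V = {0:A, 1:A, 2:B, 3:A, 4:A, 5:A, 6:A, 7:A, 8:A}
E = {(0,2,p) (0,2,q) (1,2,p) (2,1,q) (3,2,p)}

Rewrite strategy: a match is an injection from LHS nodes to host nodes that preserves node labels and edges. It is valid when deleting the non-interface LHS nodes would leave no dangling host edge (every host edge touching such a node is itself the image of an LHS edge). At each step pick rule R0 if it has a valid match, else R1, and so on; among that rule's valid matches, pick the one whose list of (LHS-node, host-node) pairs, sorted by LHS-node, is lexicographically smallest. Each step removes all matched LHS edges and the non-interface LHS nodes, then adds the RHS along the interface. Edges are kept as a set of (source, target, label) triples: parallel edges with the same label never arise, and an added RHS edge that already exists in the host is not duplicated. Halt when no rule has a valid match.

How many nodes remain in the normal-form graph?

Answer: 6

Steps:
initial: |V|=9 |E|=5  E = 0-p->2 0-q->2 1-p->2 2-q->1 3-p->2
step 1: apply R0 at {0↦0, 1↦4, 2↦1, 3↦2}  → |V|=8 |E|=4  E = 0-p->2 0-q->2 2-q->1 3-p->2
step 2: apply R0 at {0↦0, 1↦5, 2↦3, 3↦2}  → |V|=7 |E|=3  E = 0-p->2 0-q->2 2-q->1
step 3: apply R0 at {0↦1, 1↦3, 2↦0, 3↦2}  → |V|=6 |E|=2  E = 0-q->2 2-q->1
halt: no rule applies after step 3
NF nodes: {0:A, 1:A, 2:B, 6:A, 7:A, 8:A}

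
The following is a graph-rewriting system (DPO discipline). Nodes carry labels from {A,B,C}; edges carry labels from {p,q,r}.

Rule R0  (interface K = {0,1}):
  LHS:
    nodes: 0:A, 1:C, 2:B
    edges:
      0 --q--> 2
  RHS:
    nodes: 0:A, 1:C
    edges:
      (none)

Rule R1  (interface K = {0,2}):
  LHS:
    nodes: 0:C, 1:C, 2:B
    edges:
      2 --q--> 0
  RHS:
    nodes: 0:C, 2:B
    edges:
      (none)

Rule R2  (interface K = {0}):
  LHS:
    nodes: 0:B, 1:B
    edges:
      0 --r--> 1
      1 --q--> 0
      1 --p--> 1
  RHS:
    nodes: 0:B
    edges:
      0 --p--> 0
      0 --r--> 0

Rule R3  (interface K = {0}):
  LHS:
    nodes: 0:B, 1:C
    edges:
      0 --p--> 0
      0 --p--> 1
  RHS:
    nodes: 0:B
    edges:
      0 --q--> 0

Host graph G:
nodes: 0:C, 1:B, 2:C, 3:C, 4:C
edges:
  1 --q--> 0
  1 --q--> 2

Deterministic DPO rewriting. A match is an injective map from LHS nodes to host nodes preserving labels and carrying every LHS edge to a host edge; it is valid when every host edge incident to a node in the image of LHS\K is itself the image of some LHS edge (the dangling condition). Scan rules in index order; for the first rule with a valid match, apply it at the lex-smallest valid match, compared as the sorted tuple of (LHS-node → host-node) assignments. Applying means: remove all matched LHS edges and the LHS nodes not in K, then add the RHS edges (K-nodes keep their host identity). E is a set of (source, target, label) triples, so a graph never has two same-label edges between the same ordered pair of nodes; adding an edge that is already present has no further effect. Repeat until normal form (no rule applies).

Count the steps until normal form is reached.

initial: |V|=5 |E|=2  E = 1-q->0 1-q->2
step 1: apply R1 at {0↦0, 1↦3, 2↦1}  → |V|=4 |E|=1  E = 1-q->2
step 2: apply R1 at {0↦2, 1↦0, 2↦1}  → |V|=3 |E|=0  E = ∅
halt: no rule applies after step 2

Answer: 2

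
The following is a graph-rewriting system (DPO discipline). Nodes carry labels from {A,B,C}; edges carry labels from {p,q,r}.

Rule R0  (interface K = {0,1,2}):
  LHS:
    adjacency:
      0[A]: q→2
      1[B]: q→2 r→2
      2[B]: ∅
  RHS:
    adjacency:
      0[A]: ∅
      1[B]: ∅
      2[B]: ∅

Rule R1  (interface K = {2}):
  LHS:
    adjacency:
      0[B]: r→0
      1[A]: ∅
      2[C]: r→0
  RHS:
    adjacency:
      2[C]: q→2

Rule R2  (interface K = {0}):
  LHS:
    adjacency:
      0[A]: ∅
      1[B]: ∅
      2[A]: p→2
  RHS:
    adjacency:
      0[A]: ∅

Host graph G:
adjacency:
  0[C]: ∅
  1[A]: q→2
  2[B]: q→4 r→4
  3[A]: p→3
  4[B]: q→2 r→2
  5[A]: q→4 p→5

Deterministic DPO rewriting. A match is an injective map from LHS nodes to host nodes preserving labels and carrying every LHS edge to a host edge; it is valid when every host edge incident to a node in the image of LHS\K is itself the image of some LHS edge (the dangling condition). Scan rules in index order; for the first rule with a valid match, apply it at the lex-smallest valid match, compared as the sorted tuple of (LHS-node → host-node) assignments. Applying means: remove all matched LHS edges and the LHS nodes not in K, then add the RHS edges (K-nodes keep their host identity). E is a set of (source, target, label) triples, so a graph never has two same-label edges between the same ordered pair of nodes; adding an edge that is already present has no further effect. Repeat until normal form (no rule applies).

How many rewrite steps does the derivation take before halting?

initial: |V|=6 |E|=8  E = 1-q->2 2-q->4 2-r->4 3-p->3 4-q->2 4-r->2 5-q->4 5-p->5
step 1: apply R0 at {0↦1, 1↦4, 2↦2}  → |V|=6 |E|=5  E = 2-q->4 2-r->4 3-p->3 5-q->4 5-p->5
step 2: apply R0 at {0↦5, 1↦2, 2↦4}  → |V|=6 |E|=2  E = 3-p->3 5-p->5
step 3: apply R2 at {0↦1, 1↦2, 2↦3}  → |V|=4 |E|=1  E = 5-p->5
step 4: apply R2 at {0↦1, 1↦4, 2↦5}  → |V|=2 |E|=0  E = ∅
normal form: no rule applies after step 4

Answer: 4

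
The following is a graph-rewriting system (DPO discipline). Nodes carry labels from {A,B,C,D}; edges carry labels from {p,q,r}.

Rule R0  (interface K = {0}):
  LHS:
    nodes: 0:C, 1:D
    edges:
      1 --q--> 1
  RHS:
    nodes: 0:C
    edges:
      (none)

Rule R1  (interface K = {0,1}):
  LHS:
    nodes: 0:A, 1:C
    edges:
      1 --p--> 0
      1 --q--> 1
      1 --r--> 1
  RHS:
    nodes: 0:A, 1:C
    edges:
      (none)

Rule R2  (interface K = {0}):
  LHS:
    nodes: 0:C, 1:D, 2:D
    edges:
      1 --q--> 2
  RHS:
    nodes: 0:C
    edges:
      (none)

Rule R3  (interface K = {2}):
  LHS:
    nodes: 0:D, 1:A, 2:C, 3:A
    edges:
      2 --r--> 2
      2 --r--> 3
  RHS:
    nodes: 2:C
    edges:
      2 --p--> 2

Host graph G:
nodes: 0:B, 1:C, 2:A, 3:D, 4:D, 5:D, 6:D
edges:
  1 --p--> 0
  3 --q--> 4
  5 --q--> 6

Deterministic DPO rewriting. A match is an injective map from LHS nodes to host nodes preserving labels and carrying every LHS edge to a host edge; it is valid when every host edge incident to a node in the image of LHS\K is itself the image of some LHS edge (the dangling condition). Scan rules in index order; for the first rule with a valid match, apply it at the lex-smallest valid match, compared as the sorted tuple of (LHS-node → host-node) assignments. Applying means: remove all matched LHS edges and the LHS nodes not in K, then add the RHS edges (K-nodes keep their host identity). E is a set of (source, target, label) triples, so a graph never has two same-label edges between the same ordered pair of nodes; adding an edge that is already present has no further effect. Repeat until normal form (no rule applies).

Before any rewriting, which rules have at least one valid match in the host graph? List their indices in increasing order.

Answer: [R2]

Rewrite trace:
R0: no valid match — LHS pattern not found
R1: no valid match — LHS pattern not found
R2: 2 valid matches — {0↦1, 1↦3, 2↦4}, {0↦1, 1↦5, 2↦6}
R3: no valid match — LHS pattern not found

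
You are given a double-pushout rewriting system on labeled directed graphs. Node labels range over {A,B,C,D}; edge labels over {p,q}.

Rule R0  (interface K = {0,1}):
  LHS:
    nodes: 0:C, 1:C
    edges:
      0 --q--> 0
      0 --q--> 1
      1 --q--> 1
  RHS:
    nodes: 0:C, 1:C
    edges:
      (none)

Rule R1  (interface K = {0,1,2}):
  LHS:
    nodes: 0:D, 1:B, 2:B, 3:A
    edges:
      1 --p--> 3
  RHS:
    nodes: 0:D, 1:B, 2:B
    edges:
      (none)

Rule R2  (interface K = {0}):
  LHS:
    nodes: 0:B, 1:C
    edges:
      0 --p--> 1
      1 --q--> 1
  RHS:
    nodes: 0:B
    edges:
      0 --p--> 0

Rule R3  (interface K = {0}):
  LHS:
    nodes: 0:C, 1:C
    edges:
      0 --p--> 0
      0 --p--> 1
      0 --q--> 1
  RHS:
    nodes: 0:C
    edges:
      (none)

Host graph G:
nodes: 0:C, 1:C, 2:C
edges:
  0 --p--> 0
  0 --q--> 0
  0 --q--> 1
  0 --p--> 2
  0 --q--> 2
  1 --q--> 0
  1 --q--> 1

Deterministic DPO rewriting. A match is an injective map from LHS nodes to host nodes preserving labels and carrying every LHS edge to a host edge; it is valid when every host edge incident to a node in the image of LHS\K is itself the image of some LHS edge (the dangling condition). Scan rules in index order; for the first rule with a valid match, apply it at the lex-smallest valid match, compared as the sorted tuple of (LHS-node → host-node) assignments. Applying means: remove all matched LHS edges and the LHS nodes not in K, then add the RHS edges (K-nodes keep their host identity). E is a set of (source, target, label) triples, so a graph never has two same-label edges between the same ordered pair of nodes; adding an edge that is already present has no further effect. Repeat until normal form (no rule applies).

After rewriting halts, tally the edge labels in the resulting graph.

Answer: q:1

Derivation:
initial: |V|=3 |E|=7  E = 0-p->0 0-q->0 0-q->1 0-p->2 0-q->2 1-q->0 1-q->1
step 1: apply R0 at {0↦0, 1↦1}  → |V|=3 |E|=4  E = 0-p->0 0-p->2 0-q->2 1-q->0
step 2: apply R3 at {0↦0, 1↦2}  → |V|=2 |E|=1  E = 1-q->0
final graph: no rule applies after step 2
NF edges: [(1, 0, 'q')]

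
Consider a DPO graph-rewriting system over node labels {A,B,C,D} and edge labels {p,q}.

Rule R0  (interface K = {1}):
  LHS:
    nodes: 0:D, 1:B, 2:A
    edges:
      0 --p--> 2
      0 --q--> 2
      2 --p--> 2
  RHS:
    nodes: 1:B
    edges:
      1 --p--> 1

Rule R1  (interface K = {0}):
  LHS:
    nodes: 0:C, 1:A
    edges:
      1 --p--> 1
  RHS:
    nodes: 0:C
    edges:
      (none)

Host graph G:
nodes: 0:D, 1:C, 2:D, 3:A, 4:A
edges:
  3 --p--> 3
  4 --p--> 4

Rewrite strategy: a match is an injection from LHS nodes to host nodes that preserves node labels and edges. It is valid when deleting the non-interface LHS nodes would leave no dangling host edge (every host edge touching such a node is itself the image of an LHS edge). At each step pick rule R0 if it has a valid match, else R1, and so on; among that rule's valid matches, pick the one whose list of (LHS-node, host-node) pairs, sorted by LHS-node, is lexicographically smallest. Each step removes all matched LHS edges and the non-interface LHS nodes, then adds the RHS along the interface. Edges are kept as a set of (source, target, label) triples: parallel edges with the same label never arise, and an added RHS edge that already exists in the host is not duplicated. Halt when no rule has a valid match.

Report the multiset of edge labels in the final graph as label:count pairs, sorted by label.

Answer: (no edges)

Steps:
initial: |V|=5 |E|=2  E = 3-p->3 4-p->4
step 1: apply R1 at {0↦1, 1↦3}  → |V|=4 |E|=1  E = 4-p->4
step 2: apply R1 at {0↦1, 1↦4}  → |V|=3 |E|=0  E = ∅
normal form: no rule applies after step 2
NF edges: []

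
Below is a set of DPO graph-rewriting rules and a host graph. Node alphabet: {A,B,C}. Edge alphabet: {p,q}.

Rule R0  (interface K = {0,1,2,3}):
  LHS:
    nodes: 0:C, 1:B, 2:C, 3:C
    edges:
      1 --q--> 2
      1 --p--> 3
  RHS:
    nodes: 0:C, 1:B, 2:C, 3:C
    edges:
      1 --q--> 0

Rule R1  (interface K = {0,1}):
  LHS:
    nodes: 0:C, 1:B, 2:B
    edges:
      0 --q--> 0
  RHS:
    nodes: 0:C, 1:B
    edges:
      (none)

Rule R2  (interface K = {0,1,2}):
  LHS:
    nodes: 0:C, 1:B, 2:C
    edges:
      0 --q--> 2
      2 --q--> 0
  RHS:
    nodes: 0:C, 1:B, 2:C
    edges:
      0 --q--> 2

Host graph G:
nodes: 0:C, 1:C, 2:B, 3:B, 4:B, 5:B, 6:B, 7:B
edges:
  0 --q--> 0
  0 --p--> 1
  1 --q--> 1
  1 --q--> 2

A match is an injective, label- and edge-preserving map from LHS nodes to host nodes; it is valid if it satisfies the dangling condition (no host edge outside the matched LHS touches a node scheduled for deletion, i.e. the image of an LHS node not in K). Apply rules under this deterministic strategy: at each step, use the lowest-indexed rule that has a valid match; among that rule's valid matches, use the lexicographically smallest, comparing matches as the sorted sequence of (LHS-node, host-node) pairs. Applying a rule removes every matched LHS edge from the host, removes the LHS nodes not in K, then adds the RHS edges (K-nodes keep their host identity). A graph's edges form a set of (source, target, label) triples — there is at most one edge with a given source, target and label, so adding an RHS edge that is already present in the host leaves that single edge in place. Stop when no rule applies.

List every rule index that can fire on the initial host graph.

Answer: [R1]

Rewrite trace:
R0: no valid match — LHS pattern not found
R1: 50 valid matches — {0↦0, 1↦2, 2↦3}, {0↦0, 1↦2, 2↦4}, {0↦0, 1↦2, 2↦5} (+47 more)
R2: no valid match — LHS pattern not found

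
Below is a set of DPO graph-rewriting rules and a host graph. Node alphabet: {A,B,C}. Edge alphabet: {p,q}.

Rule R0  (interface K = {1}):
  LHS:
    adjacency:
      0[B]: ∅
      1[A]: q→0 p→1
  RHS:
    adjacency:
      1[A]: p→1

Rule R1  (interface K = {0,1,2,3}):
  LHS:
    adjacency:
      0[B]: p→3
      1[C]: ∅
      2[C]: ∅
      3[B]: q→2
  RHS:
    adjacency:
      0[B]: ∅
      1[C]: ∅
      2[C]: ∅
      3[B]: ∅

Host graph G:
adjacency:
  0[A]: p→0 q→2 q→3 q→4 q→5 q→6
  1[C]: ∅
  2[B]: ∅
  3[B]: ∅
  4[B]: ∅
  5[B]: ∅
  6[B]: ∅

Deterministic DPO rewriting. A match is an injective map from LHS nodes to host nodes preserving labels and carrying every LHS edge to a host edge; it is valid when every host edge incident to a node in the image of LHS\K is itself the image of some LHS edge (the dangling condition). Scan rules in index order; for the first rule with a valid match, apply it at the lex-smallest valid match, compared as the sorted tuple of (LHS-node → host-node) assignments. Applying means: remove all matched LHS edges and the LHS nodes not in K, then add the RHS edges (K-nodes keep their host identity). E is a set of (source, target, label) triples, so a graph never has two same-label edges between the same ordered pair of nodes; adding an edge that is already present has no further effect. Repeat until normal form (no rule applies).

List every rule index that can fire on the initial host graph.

Answer: [R0]

Rewrite trace:
R0: 5 valid matches — {0↦2, 1↦0}, {0↦3, 1↦0}, {0↦4, 1↦0} (+2 more)
R1: no valid match — LHS pattern not found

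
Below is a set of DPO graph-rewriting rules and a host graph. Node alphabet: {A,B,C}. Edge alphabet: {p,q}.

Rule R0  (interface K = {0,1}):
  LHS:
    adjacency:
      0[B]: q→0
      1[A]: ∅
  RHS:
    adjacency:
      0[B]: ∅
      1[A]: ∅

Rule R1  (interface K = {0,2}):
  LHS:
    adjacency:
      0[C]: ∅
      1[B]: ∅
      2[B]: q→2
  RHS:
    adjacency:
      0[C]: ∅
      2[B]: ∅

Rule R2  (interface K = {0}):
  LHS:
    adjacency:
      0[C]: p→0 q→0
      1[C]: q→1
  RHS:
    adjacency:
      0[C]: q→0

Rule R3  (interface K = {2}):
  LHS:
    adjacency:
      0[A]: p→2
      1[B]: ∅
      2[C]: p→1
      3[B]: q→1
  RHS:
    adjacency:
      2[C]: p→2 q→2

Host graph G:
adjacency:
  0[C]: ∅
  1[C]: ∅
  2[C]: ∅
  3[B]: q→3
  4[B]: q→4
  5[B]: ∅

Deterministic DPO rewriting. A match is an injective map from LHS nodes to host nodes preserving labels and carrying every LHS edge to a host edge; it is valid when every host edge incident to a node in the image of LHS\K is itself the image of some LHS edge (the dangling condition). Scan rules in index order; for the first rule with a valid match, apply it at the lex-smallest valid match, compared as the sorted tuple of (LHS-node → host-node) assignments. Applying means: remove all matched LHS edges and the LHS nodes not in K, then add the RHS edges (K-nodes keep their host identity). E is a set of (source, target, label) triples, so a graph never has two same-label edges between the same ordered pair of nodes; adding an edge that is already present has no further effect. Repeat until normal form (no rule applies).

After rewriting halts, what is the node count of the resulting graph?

[0] host  ⇒  6 nodes, 2 edges  {3-q->3 4-q->4}
[1] R1 @ {0↦0, 1↦5, 2↦3}  ⇒  5 nodes, 1 edges  {4-q->4}
[2] R1 @ {0↦0, 1↦3, 2↦4}  ⇒  4 nodes, 0 edges  {∅}
final graph: no rule applies after step 2
NF nodes: {0:C, 1:C, 2:C, 4:B}

Answer: 4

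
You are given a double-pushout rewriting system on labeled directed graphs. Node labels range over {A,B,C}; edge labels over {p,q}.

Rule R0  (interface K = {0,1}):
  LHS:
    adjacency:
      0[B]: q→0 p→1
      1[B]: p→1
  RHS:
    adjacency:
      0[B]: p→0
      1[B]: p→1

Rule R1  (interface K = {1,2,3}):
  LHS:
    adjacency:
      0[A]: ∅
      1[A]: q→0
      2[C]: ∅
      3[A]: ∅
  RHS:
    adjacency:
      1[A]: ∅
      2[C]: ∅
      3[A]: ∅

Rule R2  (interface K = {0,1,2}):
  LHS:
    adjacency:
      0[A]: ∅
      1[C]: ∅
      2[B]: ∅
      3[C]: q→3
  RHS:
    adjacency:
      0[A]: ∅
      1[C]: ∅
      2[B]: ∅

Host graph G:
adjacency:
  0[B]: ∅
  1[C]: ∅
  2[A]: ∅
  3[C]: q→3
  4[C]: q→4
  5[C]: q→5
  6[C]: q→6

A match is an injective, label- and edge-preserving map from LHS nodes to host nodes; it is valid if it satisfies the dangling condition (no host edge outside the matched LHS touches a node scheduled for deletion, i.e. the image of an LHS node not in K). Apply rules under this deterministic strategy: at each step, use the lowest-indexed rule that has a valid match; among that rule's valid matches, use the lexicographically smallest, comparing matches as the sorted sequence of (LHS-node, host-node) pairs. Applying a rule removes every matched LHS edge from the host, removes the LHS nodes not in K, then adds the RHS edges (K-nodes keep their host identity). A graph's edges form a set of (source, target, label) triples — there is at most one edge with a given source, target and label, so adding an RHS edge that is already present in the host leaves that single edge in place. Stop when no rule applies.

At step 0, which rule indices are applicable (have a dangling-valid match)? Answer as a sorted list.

Answer: [R2]

Derivation:
R0: no valid match — LHS pattern not found
R1: no valid match — LHS pattern not found
R2: 16 valid matches — {0↦2, 1↦1, 2↦0, 3↦3}, {0↦2, 1↦1, 2↦0, 3↦4}, {0↦2, 1↦1, 2↦0, 3↦5} (+13 more)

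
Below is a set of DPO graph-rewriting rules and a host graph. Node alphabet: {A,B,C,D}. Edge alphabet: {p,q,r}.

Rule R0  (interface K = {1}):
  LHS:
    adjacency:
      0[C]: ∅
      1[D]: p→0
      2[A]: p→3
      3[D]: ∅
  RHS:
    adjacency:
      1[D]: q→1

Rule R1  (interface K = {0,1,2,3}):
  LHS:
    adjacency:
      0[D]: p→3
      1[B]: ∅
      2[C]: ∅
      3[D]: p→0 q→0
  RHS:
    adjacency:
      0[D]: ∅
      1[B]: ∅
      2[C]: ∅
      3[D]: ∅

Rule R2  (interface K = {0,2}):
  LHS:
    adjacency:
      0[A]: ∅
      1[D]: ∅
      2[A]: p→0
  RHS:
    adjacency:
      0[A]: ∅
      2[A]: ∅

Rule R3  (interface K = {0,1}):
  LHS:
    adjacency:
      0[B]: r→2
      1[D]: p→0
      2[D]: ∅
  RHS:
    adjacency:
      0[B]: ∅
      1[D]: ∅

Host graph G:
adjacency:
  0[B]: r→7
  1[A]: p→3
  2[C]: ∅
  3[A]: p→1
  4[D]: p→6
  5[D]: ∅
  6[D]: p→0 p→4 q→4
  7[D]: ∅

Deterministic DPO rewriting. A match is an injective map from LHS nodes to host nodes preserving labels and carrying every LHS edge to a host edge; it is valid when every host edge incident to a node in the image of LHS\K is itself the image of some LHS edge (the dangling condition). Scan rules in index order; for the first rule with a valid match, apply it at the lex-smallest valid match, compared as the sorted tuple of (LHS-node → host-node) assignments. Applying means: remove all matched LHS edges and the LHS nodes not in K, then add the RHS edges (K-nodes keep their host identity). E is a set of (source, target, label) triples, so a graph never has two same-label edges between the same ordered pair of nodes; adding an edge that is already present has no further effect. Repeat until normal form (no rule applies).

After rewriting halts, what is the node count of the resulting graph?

Answer: 5

Steps:
[0] host  ⇒  8 nodes, 7 edges  {0-r->7 1-p->3 3-p->1 4-p->6 6-p->0 6-p->4 6-q->4}
[1] R1 @ {0↦4, 1↦0, 2↦2, 3↦6}  ⇒  8 nodes, 4 edges  {0-r->7 1-p->3 3-p->1 6-p->0}
[2] R2 @ {0↦1, 1↦4, 2↦3}  ⇒  7 nodes, 3 edges  {0-r->7 1-p->3 6-p->0}
[3] R2 @ {0↦3, 1↦5, 2↦1}  ⇒  6 nodes, 2 edges  {0-r->7 6-p->0}
[4] R3 @ {0↦0, 1↦6, 2↦7}  ⇒  5 nodes, 0 edges  {∅}
halt: no rule applies after step 4
NF nodes: {0:B, 1:A, 2:C, 3:A, 6:D}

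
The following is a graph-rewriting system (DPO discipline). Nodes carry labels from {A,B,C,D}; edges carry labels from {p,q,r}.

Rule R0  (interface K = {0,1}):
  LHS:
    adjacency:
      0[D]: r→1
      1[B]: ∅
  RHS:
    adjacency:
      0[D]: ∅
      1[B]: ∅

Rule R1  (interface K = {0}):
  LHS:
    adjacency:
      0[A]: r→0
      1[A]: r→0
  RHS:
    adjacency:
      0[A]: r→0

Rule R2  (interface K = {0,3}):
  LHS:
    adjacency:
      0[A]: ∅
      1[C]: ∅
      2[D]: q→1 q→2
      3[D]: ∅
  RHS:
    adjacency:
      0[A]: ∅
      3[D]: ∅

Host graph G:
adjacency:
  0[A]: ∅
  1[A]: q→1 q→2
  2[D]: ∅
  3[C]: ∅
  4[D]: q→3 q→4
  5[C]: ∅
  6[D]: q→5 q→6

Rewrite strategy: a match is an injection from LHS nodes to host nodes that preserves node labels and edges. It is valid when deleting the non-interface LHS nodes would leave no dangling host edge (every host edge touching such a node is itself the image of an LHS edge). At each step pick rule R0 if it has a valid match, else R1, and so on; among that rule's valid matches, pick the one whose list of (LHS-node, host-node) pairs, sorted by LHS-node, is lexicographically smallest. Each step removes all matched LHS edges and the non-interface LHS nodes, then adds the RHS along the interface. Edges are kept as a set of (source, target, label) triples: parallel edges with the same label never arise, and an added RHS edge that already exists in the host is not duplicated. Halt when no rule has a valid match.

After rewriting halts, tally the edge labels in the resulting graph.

initial: |V|=7 |E|=6  E = 1-q->1 1-q->2 4-q->3 4-q->4 6-q->5 6-q->6
step 1: apply R2 at {0↦0, 1↦3, 2↦4, 3↦2}  → |V|=5 |E|=4  E = 1-q->1 1-q->2 6-q->5 6-q->6
step 2: apply R2 at {0↦0, 1↦5, 2↦6, 3↦2}  → |V|=3 |E|=2  E = 1-q->1 1-q->2
normal form: no rule applies after step 2
NF edges: [(1, 1, 'q'), (1, 2, 'q')]

Answer: q:2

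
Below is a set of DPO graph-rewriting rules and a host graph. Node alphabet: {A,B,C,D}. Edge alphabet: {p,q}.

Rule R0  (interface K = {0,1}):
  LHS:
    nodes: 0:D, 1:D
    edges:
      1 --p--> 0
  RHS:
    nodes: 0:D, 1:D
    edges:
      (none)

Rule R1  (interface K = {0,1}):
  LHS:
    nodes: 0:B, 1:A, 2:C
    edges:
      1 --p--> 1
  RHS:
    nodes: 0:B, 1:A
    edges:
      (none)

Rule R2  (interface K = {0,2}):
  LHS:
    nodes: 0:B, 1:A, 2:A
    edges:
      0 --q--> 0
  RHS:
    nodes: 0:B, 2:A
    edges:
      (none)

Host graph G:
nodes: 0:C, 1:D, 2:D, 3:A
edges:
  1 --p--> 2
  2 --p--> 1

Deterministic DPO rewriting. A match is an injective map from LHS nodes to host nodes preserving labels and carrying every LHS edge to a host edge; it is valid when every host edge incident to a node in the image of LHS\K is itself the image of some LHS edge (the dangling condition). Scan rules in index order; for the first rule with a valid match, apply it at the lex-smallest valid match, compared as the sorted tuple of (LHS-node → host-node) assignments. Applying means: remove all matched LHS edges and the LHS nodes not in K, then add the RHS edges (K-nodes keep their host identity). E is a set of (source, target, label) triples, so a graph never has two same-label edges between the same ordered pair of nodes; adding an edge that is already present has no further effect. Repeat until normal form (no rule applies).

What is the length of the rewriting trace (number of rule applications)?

Answer: 2

Steps:
start.  V:4 E:2  edges: 1-p->2 2-p->1
1. fire R0 via {0↦1, 1↦2}  →  V:4 E:1  edges: 1-p->2
2. fire R0 via {0↦2, 1↦1}  →  V:4 E:0  edges: ∅
final graph: no rule applies after step 2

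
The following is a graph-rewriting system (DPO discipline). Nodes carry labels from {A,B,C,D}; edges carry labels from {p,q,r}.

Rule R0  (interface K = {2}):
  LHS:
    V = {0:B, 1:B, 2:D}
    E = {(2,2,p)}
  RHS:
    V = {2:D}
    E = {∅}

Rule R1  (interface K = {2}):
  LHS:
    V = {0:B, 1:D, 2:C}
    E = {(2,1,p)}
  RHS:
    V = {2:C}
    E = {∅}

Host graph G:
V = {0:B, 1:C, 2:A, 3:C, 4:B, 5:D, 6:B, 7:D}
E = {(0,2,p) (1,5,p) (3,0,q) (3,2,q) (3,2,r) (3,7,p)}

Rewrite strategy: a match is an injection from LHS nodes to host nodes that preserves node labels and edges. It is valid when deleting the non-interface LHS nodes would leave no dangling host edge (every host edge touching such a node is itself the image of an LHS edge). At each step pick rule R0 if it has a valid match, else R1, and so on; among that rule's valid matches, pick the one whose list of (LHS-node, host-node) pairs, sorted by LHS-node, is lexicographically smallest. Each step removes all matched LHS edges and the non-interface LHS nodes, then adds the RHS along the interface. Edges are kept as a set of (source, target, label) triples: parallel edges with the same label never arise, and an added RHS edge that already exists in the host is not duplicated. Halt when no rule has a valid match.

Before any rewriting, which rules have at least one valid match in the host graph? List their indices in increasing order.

R0: no valid match — LHS pattern not found
R1: 4 valid matches — {0↦4, 1↦5, 2↦1}, {0↦4, 1↦7, 2↦3}, {0↦6, 1↦5, 2↦1} (+1 more)

Answer: [R1]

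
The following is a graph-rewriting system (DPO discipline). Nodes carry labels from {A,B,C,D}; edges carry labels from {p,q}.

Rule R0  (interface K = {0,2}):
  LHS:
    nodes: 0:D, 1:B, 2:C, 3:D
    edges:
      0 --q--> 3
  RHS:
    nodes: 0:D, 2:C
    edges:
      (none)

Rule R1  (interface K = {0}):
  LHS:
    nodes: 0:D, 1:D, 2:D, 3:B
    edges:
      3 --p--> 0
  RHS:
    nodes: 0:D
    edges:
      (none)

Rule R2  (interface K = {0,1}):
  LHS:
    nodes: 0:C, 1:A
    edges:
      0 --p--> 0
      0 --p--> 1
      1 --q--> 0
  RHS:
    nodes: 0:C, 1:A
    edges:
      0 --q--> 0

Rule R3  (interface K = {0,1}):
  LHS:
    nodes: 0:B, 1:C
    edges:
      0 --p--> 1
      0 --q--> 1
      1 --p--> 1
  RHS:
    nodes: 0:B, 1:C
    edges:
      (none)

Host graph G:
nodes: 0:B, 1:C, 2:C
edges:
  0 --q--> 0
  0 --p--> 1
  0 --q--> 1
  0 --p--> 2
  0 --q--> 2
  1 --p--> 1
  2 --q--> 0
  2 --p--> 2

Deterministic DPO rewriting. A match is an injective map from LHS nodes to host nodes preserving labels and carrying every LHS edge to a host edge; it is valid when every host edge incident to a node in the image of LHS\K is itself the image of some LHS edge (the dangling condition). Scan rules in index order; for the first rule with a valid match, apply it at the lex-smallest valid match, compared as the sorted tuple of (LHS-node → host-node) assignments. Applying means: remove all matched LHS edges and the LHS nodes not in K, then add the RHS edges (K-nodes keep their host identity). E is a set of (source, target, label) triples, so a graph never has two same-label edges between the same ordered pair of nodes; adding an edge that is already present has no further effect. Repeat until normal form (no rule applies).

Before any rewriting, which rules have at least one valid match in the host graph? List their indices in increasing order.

Answer: [R3]

Derivation:
R0: no valid match — LHS pattern not found
R1: no valid match — LHS pattern not found
R2: no valid match — LHS pattern not found
R3: 2 valid matches — {0↦0, 1↦1}, {0↦0, 1↦2}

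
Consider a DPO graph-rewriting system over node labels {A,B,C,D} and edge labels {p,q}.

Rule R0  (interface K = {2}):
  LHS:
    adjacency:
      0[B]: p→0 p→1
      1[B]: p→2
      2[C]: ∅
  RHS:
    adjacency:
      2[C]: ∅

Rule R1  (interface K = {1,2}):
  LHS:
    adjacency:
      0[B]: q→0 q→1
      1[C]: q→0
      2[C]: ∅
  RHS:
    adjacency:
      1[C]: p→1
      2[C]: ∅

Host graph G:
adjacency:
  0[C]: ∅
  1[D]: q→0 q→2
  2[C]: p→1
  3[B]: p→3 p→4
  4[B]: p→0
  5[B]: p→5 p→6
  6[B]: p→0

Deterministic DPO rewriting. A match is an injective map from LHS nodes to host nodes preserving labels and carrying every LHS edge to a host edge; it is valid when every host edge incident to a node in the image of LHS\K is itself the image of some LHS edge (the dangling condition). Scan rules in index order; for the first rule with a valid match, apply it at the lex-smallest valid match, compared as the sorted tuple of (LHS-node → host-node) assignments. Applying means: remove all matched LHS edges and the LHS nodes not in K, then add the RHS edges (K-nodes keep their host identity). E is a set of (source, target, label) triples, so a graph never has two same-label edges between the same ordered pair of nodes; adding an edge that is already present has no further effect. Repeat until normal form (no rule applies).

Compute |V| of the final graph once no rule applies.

Answer: 3

Rewrite trace:
initial: |V|=7 |E|=9  E = 1-q->0 1-q->2 2-p->1 3-p->3 3-p->4 4-p->0 5-p->5 5-p->6 6-p->0
step 1: apply R0 at {0↦3, 1↦4, 2↦0}  → |V|=5 |E|=6  E = 1-q->0 1-q->2 2-p->1 5-p->5 5-p->6 6-p->0
step 2: apply R0 at {0↦5, 1↦6, 2↦0}  → |V|=3 |E|=3  E = 1-q->0 1-q->2 2-p->1
final graph: no rule applies after step 2
NF nodes: {0:C, 1:D, 2:C}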